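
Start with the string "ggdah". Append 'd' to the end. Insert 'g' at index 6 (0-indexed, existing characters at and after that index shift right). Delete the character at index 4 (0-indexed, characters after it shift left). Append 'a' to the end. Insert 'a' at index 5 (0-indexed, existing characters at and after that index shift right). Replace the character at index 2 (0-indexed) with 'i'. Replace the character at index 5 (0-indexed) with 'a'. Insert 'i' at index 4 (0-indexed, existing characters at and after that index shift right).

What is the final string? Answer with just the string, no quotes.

Answer: ggiaidaga

Derivation:
Applying each edit step by step:
Start: "ggdah"
Op 1 (append 'd'): "ggdah" -> "ggdahd"
Op 2 (insert 'g' at idx 6): "ggdahd" -> "ggdahdg"
Op 3 (delete idx 4 = 'h'): "ggdahdg" -> "ggdadg"
Op 4 (append 'a'): "ggdadg" -> "ggdadga"
Op 5 (insert 'a' at idx 5): "ggdadga" -> "ggdadaga"
Op 6 (replace idx 2: 'd' -> 'i'): "ggdadaga" -> "ggiadaga"
Op 7 (replace idx 5: 'a' -> 'a'): "ggiadaga" -> "ggiadaga"
Op 8 (insert 'i' at idx 4): "ggiadaga" -> "ggiaidaga"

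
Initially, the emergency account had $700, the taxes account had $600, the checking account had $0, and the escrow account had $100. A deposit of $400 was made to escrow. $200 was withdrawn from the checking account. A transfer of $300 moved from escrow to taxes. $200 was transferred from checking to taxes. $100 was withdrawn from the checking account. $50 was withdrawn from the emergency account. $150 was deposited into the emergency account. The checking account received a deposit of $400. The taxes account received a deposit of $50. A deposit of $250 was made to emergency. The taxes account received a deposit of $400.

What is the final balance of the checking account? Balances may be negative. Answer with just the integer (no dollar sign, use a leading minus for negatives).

Tracking account balances step by step:
Start: emergency=700, taxes=600, checking=0, escrow=100
Event 1 (deposit 400 to escrow): escrow: 100 + 400 = 500. Balances: emergency=700, taxes=600, checking=0, escrow=500
Event 2 (withdraw 200 from checking): checking: 0 - 200 = -200. Balances: emergency=700, taxes=600, checking=-200, escrow=500
Event 3 (transfer 300 escrow -> taxes): escrow: 500 - 300 = 200, taxes: 600 + 300 = 900. Balances: emergency=700, taxes=900, checking=-200, escrow=200
Event 4 (transfer 200 checking -> taxes): checking: -200 - 200 = -400, taxes: 900 + 200 = 1100. Balances: emergency=700, taxes=1100, checking=-400, escrow=200
Event 5 (withdraw 100 from checking): checking: -400 - 100 = -500. Balances: emergency=700, taxes=1100, checking=-500, escrow=200
Event 6 (withdraw 50 from emergency): emergency: 700 - 50 = 650. Balances: emergency=650, taxes=1100, checking=-500, escrow=200
Event 7 (deposit 150 to emergency): emergency: 650 + 150 = 800. Balances: emergency=800, taxes=1100, checking=-500, escrow=200
Event 8 (deposit 400 to checking): checking: -500 + 400 = -100. Balances: emergency=800, taxes=1100, checking=-100, escrow=200
Event 9 (deposit 50 to taxes): taxes: 1100 + 50 = 1150. Balances: emergency=800, taxes=1150, checking=-100, escrow=200
Event 10 (deposit 250 to emergency): emergency: 800 + 250 = 1050. Balances: emergency=1050, taxes=1150, checking=-100, escrow=200
Event 11 (deposit 400 to taxes): taxes: 1150 + 400 = 1550. Balances: emergency=1050, taxes=1550, checking=-100, escrow=200

Final balance of checking: -100

Answer: -100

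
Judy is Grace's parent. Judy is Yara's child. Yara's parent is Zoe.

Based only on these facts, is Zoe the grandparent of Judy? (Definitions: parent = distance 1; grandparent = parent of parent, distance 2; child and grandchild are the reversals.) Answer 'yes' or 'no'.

Reconstructing the parent chain from the given facts:
  Zoe -> Yara -> Judy -> Grace
(each arrow means 'parent of the next')
Positions in the chain (0 = top):
  position of Zoe: 0
  position of Yara: 1
  position of Judy: 2
  position of Grace: 3

Zoe is at position 0, Judy is at position 2; signed distance (j - i) = 2.
'grandparent' requires j - i = 2. Actual distance is 2, so the relation HOLDS.

Answer: yes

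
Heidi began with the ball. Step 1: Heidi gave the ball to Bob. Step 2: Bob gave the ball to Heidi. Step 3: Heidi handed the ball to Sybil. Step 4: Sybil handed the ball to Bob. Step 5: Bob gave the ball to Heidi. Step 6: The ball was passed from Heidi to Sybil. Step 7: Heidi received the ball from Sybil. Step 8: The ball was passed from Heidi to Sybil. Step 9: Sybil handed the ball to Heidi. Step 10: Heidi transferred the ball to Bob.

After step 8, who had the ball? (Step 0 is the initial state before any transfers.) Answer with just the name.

Tracking the ball holder through step 8:
After step 0 (start): Heidi
After step 1: Bob
After step 2: Heidi
After step 3: Sybil
After step 4: Bob
After step 5: Heidi
After step 6: Sybil
After step 7: Heidi
After step 8: Sybil

At step 8, the holder is Sybil.

Answer: Sybil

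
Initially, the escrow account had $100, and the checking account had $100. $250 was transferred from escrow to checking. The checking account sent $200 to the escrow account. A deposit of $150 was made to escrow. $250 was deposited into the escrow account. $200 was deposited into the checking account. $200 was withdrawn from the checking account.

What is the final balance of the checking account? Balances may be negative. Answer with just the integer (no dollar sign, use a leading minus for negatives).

Answer: 150

Derivation:
Tracking account balances step by step:
Start: escrow=100, checking=100
Event 1 (transfer 250 escrow -> checking): escrow: 100 - 250 = -150, checking: 100 + 250 = 350. Balances: escrow=-150, checking=350
Event 2 (transfer 200 checking -> escrow): checking: 350 - 200 = 150, escrow: -150 + 200 = 50. Balances: escrow=50, checking=150
Event 3 (deposit 150 to escrow): escrow: 50 + 150 = 200. Balances: escrow=200, checking=150
Event 4 (deposit 250 to escrow): escrow: 200 + 250 = 450. Balances: escrow=450, checking=150
Event 5 (deposit 200 to checking): checking: 150 + 200 = 350. Balances: escrow=450, checking=350
Event 6 (withdraw 200 from checking): checking: 350 - 200 = 150. Balances: escrow=450, checking=150

Final balance of checking: 150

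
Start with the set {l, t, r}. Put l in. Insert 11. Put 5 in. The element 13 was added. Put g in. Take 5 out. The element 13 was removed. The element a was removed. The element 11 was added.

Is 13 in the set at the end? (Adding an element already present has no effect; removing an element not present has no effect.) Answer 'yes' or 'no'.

Tracking the set through each operation:
Start: {l, r, t}
Event 1 (add l): already present, no change. Set: {l, r, t}
Event 2 (add 11): added. Set: {11, l, r, t}
Event 3 (add 5): added. Set: {11, 5, l, r, t}
Event 4 (add 13): added. Set: {11, 13, 5, l, r, t}
Event 5 (add g): added. Set: {11, 13, 5, g, l, r, t}
Event 6 (remove 5): removed. Set: {11, 13, g, l, r, t}
Event 7 (remove 13): removed. Set: {11, g, l, r, t}
Event 8 (remove a): not present, no change. Set: {11, g, l, r, t}
Event 9 (add 11): already present, no change. Set: {11, g, l, r, t}

Final set: {11, g, l, r, t} (size 5)
13 is NOT in the final set.

Answer: no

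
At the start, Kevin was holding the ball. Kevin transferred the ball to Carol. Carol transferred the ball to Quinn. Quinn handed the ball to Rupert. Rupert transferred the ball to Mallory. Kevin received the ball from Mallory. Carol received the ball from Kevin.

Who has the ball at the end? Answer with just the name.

Tracking the ball through each event:
Start: Kevin has the ball.
After event 1: Carol has the ball.
After event 2: Quinn has the ball.
After event 3: Rupert has the ball.
After event 4: Mallory has the ball.
After event 5: Kevin has the ball.
After event 6: Carol has the ball.

Answer: Carol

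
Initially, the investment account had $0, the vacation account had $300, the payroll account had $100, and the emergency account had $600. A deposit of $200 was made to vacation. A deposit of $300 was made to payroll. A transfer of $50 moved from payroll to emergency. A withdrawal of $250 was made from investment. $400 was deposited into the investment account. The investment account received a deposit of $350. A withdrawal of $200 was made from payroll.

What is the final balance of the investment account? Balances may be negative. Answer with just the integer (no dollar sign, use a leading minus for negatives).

Tracking account balances step by step:
Start: investment=0, vacation=300, payroll=100, emergency=600
Event 1 (deposit 200 to vacation): vacation: 300 + 200 = 500. Balances: investment=0, vacation=500, payroll=100, emergency=600
Event 2 (deposit 300 to payroll): payroll: 100 + 300 = 400. Balances: investment=0, vacation=500, payroll=400, emergency=600
Event 3 (transfer 50 payroll -> emergency): payroll: 400 - 50 = 350, emergency: 600 + 50 = 650. Balances: investment=0, vacation=500, payroll=350, emergency=650
Event 4 (withdraw 250 from investment): investment: 0 - 250 = -250. Balances: investment=-250, vacation=500, payroll=350, emergency=650
Event 5 (deposit 400 to investment): investment: -250 + 400 = 150. Balances: investment=150, vacation=500, payroll=350, emergency=650
Event 6 (deposit 350 to investment): investment: 150 + 350 = 500. Balances: investment=500, vacation=500, payroll=350, emergency=650
Event 7 (withdraw 200 from payroll): payroll: 350 - 200 = 150. Balances: investment=500, vacation=500, payroll=150, emergency=650

Final balance of investment: 500

Answer: 500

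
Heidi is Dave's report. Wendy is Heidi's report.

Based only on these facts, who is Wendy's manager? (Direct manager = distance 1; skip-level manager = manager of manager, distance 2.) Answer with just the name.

Answer: Heidi

Derivation:
Reconstructing the manager chain from the given facts:
  Dave -> Heidi -> Wendy
(each arrow means 'manager of the next')
Positions in the chain (0 = top):
  position of Dave: 0
  position of Heidi: 1
  position of Wendy: 2

Wendy is at position 2; the manager is 1 step up the chain, i.e. position 1: Heidi.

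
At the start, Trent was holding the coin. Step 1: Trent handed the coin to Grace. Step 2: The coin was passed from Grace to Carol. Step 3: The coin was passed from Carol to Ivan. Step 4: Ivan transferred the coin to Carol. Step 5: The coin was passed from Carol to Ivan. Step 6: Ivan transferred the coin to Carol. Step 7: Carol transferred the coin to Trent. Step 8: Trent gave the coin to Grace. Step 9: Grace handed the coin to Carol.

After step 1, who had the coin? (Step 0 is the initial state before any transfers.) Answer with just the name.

Tracking the coin holder through step 1:
After step 0 (start): Trent
After step 1: Grace

At step 1, the holder is Grace.

Answer: Grace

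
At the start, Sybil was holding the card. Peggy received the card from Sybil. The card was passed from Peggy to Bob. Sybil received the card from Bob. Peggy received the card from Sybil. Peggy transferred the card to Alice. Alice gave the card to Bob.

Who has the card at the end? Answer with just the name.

Tracking the card through each event:
Start: Sybil has the card.
After event 1: Peggy has the card.
After event 2: Bob has the card.
After event 3: Sybil has the card.
After event 4: Peggy has the card.
After event 5: Alice has the card.
After event 6: Bob has the card.

Answer: Bob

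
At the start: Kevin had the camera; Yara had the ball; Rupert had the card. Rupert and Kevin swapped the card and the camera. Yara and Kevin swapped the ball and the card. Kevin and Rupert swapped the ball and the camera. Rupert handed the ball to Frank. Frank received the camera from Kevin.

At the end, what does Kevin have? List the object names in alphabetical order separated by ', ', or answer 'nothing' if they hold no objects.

Tracking all object holders:
Start: camera:Kevin, ball:Yara, card:Rupert
Event 1 (swap card<->camera: now card:Kevin, camera:Rupert). State: camera:Rupert, ball:Yara, card:Kevin
Event 2 (swap ball<->card: now ball:Kevin, card:Yara). State: camera:Rupert, ball:Kevin, card:Yara
Event 3 (swap ball<->camera: now ball:Rupert, camera:Kevin). State: camera:Kevin, ball:Rupert, card:Yara
Event 4 (give ball: Rupert -> Frank). State: camera:Kevin, ball:Frank, card:Yara
Event 5 (give camera: Kevin -> Frank). State: camera:Frank, ball:Frank, card:Yara

Final state: camera:Frank, ball:Frank, card:Yara
Kevin holds: (nothing).

Answer: nothing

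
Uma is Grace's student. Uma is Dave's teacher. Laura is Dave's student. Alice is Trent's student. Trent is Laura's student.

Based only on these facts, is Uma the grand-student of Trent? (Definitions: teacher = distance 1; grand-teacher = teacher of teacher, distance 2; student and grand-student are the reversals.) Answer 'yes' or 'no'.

Answer: no

Derivation:
Reconstructing the teacher chain from the given facts:
  Grace -> Uma -> Dave -> Laura -> Trent -> Alice
(each arrow means 'teacher of the next')
Positions in the chain (0 = top):
  position of Grace: 0
  position of Uma: 1
  position of Dave: 2
  position of Laura: 3
  position of Trent: 4
  position of Alice: 5

Uma is at position 1, Trent is at position 4; signed distance (j - i) = 3.
'grand-student' requires j - i = -2. Actual distance is 3, so the relation does NOT hold.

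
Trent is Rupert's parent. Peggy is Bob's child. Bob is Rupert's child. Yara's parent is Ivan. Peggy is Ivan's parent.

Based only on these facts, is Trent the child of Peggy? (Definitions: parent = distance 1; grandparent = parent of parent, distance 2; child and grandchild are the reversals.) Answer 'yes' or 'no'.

Reconstructing the parent chain from the given facts:
  Trent -> Rupert -> Bob -> Peggy -> Ivan -> Yara
(each arrow means 'parent of the next')
Positions in the chain (0 = top):
  position of Trent: 0
  position of Rupert: 1
  position of Bob: 2
  position of Peggy: 3
  position of Ivan: 4
  position of Yara: 5

Trent is at position 0, Peggy is at position 3; signed distance (j - i) = 3.
'child' requires j - i = -1. Actual distance is 3, so the relation does NOT hold.

Answer: no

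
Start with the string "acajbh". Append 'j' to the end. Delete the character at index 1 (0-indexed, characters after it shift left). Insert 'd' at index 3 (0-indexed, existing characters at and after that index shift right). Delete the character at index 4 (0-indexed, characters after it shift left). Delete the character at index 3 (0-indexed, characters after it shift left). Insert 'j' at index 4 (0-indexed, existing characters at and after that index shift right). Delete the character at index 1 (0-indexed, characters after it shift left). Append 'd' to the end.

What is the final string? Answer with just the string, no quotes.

Applying each edit step by step:
Start: "acajbh"
Op 1 (append 'j'): "acajbh" -> "acajbhj"
Op 2 (delete idx 1 = 'c'): "acajbhj" -> "aajbhj"
Op 3 (insert 'd' at idx 3): "aajbhj" -> "aajdbhj"
Op 4 (delete idx 4 = 'b'): "aajdbhj" -> "aajdhj"
Op 5 (delete idx 3 = 'd'): "aajdhj" -> "aajhj"
Op 6 (insert 'j' at idx 4): "aajhj" -> "aajhjj"
Op 7 (delete idx 1 = 'a'): "aajhjj" -> "ajhjj"
Op 8 (append 'd'): "ajhjj" -> "ajhjjd"

Answer: ajhjjd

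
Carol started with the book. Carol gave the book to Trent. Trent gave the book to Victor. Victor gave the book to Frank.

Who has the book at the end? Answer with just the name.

Answer: Frank

Derivation:
Tracking the book through each event:
Start: Carol has the book.
After event 1: Trent has the book.
After event 2: Victor has the book.
After event 3: Frank has the book.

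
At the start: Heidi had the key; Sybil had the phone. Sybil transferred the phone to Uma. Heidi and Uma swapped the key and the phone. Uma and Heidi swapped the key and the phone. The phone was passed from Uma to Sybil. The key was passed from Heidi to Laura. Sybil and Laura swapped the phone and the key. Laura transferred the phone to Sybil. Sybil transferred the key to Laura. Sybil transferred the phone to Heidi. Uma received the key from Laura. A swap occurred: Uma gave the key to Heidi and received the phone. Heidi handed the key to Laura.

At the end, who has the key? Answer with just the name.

Answer: Laura

Derivation:
Tracking all object holders:
Start: key:Heidi, phone:Sybil
Event 1 (give phone: Sybil -> Uma). State: key:Heidi, phone:Uma
Event 2 (swap key<->phone: now key:Uma, phone:Heidi). State: key:Uma, phone:Heidi
Event 3 (swap key<->phone: now key:Heidi, phone:Uma). State: key:Heidi, phone:Uma
Event 4 (give phone: Uma -> Sybil). State: key:Heidi, phone:Sybil
Event 5 (give key: Heidi -> Laura). State: key:Laura, phone:Sybil
Event 6 (swap phone<->key: now phone:Laura, key:Sybil). State: key:Sybil, phone:Laura
Event 7 (give phone: Laura -> Sybil). State: key:Sybil, phone:Sybil
Event 8 (give key: Sybil -> Laura). State: key:Laura, phone:Sybil
Event 9 (give phone: Sybil -> Heidi). State: key:Laura, phone:Heidi
Event 10 (give key: Laura -> Uma). State: key:Uma, phone:Heidi
Event 11 (swap key<->phone: now key:Heidi, phone:Uma). State: key:Heidi, phone:Uma
Event 12 (give key: Heidi -> Laura). State: key:Laura, phone:Uma

Final state: key:Laura, phone:Uma
The key is held by Laura.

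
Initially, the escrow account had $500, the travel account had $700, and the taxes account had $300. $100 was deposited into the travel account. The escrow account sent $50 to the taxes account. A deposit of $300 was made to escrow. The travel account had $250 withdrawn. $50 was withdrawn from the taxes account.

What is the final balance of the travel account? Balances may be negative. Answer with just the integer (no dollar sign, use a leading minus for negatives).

Tracking account balances step by step:
Start: escrow=500, travel=700, taxes=300
Event 1 (deposit 100 to travel): travel: 700 + 100 = 800. Balances: escrow=500, travel=800, taxes=300
Event 2 (transfer 50 escrow -> taxes): escrow: 500 - 50 = 450, taxes: 300 + 50 = 350. Balances: escrow=450, travel=800, taxes=350
Event 3 (deposit 300 to escrow): escrow: 450 + 300 = 750. Balances: escrow=750, travel=800, taxes=350
Event 4 (withdraw 250 from travel): travel: 800 - 250 = 550. Balances: escrow=750, travel=550, taxes=350
Event 5 (withdraw 50 from taxes): taxes: 350 - 50 = 300. Balances: escrow=750, travel=550, taxes=300

Final balance of travel: 550

Answer: 550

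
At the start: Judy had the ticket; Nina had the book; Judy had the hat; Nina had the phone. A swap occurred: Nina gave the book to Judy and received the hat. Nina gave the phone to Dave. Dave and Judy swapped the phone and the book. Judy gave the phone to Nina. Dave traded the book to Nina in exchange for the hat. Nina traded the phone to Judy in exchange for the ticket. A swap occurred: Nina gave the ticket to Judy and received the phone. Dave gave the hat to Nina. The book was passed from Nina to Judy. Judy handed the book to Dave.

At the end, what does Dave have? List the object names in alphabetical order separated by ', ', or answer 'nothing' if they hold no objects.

Answer: book

Derivation:
Tracking all object holders:
Start: ticket:Judy, book:Nina, hat:Judy, phone:Nina
Event 1 (swap book<->hat: now book:Judy, hat:Nina). State: ticket:Judy, book:Judy, hat:Nina, phone:Nina
Event 2 (give phone: Nina -> Dave). State: ticket:Judy, book:Judy, hat:Nina, phone:Dave
Event 3 (swap phone<->book: now phone:Judy, book:Dave). State: ticket:Judy, book:Dave, hat:Nina, phone:Judy
Event 4 (give phone: Judy -> Nina). State: ticket:Judy, book:Dave, hat:Nina, phone:Nina
Event 5 (swap book<->hat: now book:Nina, hat:Dave). State: ticket:Judy, book:Nina, hat:Dave, phone:Nina
Event 6 (swap phone<->ticket: now phone:Judy, ticket:Nina). State: ticket:Nina, book:Nina, hat:Dave, phone:Judy
Event 7 (swap ticket<->phone: now ticket:Judy, phone:Nina). State: ticket:Judy, book:Nina, hat:Dave, phone:Nina
Event 8 (give hat: Dave -> Nina). State: ticket:Judy, book:Nina, hat:Nina, phone:Nina
Event 9 (give book: Nina -> Judy). State: ticket:Judy, book:Judy, hat:Nina, phone:Nina
Event 10 (give book: Judy -> Dave). State: ticket:Judy, book:Dave, hat:Nina, phone:Nina

Final state: ticket:Judy, book:Dave, hat:Nina, phone:Nina
Dave holds: book.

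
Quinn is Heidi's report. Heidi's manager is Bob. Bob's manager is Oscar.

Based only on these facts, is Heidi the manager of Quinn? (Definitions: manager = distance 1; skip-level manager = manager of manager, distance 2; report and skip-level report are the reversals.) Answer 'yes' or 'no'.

Reconstructing the manager chain from the given facts:
  Oscar -> Bob -> Heidi -> Quinn
(each arrow means 'manager of the next')
Positions in the chain (0 = top):
  position of Oscar: 0
  position of Bob: 1
  position of Heidi: 2
  position of Quinn: 3

Heidi is at position 2, Quinn is at position 3; signed distance (j - i) = 1.
'manager' requires j - i = 1. Actual distance is 1, so the relation HOLDS.

Answer: yes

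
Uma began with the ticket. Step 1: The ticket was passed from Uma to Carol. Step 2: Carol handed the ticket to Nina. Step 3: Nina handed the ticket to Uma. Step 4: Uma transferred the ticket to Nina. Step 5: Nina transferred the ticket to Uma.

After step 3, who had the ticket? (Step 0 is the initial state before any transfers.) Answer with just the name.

Answer: Uma

Derivation:
Tracking the ticket holder through step 3:
After step 0 (start): Uma
After step 1: Carol
After step 2: Nina
After step 3: Uma

At step 3, the holder is Uma.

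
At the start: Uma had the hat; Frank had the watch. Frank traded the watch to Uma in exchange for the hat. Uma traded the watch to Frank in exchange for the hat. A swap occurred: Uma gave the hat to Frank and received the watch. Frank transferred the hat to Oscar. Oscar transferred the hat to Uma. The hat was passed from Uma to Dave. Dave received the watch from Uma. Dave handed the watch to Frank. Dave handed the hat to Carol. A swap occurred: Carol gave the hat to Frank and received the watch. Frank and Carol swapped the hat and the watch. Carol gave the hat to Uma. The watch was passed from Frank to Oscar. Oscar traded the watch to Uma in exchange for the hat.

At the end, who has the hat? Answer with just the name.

Tracking all object holders:
Start: hat:Uma, watch:Frank
Event 1 (swap watch<->hat: now watch:Uma, hat:Frank). State: hat:Frank, watch:Uma
Event 2 (swap watch<->hat: now watch:Frank, hat:Uma). State: hat:Uma, watch:Frank
Event 3 (swap hat<->watch: now hat:Frank, watch:Uma). State: hat:Frank, watch:Uma
Event 4 (give hat: Frank -> Oscar). State: hat:Oscar, watch:Uma
Event 5 (give hat: Oscar -> Uma). State: hat:Uma, watch:Uma
Event 6 (give hat: Uma -> Dave). State: hat:Dave, watch:Uma
Event 7 (give watch: Uma -> Dave). State: hat:Dave, watch:Dave
Event 8 (give watch: Dave -> Frank). State: hat:Dave, watch:Frank
Event 9 (give hat: Dave -> Carol). State: hat:Carol, watch:Frank
Event 10 (swap hat<->watch: now hat:Frank, watch:Carol). State: hat:Frank, watch:Carol
Event 11 (swap hat<->watch: now hat:Carol, watch:Frank). State: hat:Carol, watch:Frank
Event 12 (give hat: Carol -> Uma). State: hat:Uma, watch:Frank
Event 13 (give watch: Frank -> Oscar). State: hat:Uma, watch:Oscar
Event 14 (swap watch<->hat: now watch:Uma, hat:Oscar). State: hat:Oscar, watch:Uma

Final state: hat:Oscar, watch:Uma
The hat is held by Oscar.

Answer: Oscar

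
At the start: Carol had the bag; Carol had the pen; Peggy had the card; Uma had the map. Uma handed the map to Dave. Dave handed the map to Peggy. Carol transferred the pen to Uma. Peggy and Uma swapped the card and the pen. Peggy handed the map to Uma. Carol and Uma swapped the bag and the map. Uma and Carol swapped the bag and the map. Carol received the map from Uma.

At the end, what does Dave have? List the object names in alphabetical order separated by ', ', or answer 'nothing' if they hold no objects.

Answer: nothing

Derivation:
Tracking all object holders:
Start: bag:Carol, pen:Carol, card:Peggy, map:Uma
Event 1 (give map: Uma -> Dave). State: bag:Carol, pen:Carol, card:Peggy, map:Dave
Event 2 (give map: Dave -> Peggy). State: bag:Carol, pen:Carol, card:Peggy, map:Peggy
Event 3 (give pen: Carol -> Uma). State: bag:Carol, pen:Uma, card:Peggy, map:Peggy
Event 4 (swap card<->pen: now card:Uma, pen:Peggy). State: bag:Carol, pen:Peggy, card:Uma, map:Peggy
Event 5 (give map: Peggy -> Uma). State: bag:Carol, pen:Peggy, card:Uma, map:Uma
Event 6 (swap bag<->map: now bag:Uma, map:Carol). State: bag:Uma, pen:Peggy, card:Uma, map:Carol
Event 7 (swap bag<->map: now bag:Carol, map:Uma). State: bag:Carol, pen:Peggy, card:Uma, map:Uma
Event 8 (give map: Uma -> Carol). State: bag:Carol, pen:Peggy, card:Uma, map:Carol

Final state: bag:Carol, pen:Peggy, card:Uma, map:Carol
Dave holds: (nothing).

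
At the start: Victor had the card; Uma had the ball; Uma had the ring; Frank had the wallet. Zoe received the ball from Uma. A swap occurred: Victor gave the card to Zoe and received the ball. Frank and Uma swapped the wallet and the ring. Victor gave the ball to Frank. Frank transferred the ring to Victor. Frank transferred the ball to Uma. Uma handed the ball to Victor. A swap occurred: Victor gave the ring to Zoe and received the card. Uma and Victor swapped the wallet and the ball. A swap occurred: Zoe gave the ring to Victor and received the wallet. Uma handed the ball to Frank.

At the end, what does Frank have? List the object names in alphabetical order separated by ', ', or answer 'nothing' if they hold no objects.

Tracking all object holders:
Start: card:Victor, ball:Uma, ring:Uma, wallet:Frank
Event 1 (give ball: Uma -> Zoe). State: card:Victor, ball:Zoe, ring:Uma, wallet:Frank
Event 2 (swap card<->ball: now card:Zoe, ball:Victor). State: card:Zoe, ball:Victor, ring:Uma, wallet:Frank
Event 3 (swap wallet<->ring: now wallet:Uma, ring:Frank). State: card:Zoe, ball:Victor, ring:Frank, wallet:Uma
Event 4 (give ball: Victor -> Frank). State: card:Zoe, ball:Frank, ring:Frank, wallet:Uma
Event 5 (give ring: Frank -> Victor). State: card:Zoe, ball:Frank, ring:Victor, wallet:Uma
Event 6 (give ball: Frank -> Uma). State: card:Zoe, ball:Uma, ring:Victor, wallet:Uma
Event 7 (give ball: Uma -> Victor). State: card:Zoe, ball:Victor, ring:Victor, wallet:Uma
Event 8 (swap ring<->card: now ring:Zoe, card:Victor). State: card:Victor, ball:Victor, ring:Zoe, wallet:Uma
Event 9 (swap wallet<->ball: now wallet:Victor, ball:Uma). State: card:Victor, ball:Uma, ring:Zoe, wallet:Victor
Event 10 (swap ring<->wallet: now ring:Victor, wallet:Zoe). State: card:Victor, ball:Uma, ring:Victor, wallet:Zoe
Event 11 (give ball: Uma -> Frank). State: card:Victor, ball:Frank, ring:Victor, wallet:Zoe

Final state: card:Victor, ball:Frank, ring:Victor, wallet:Zoe
Frank holds: ball.

Answer: ball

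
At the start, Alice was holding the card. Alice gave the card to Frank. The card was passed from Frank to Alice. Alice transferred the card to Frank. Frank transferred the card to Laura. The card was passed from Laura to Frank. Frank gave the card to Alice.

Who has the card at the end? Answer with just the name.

Answer: Alice

Derivation:
Tracking the card through each event:
Start: Alice has the card.
After event 1: Frank has the card.
After event 2: Alice has the card.
After event 3: Frank has the card.
After event 4: Laura has the card.
After event 5: Frank has the card.
After event 6: Alice has the card.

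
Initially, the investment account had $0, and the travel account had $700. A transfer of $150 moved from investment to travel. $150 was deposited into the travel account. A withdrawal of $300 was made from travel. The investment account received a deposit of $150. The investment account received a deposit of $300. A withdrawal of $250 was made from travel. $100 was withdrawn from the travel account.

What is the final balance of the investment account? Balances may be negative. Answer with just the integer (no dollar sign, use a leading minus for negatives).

Answer: 300

Derivation:
Tracking account balances step by step:
Start: investment=0, travel=700
Event 1 (transfer 150 investment -> travel): investment: 0 - 150 = -150, travel: 700 + 150 = 850. Balances: investment=-150, travel=850
Event 2 (deposit 150 to travel): travel: 850 + 150 = 1000. Balances: investment=-150, travel=1000
Event 3 (withdraw 300 from travel): travel: 1000 - 300 = 700. Balances: investment=-150, travel=700
Event 4 (deposit 150 to investment): investment: -150 + 150 = 0. Balances: investment=0, travel=700
Event 5 (deposit 300 to investment): investment: 0 + 300 = 300. Balances: investment=300, travel=700
Event 6 (withdraw 250 from travel): travel: 700 - 250 = 450. Balances: investment=300, travel=450
Event 7 (withdraw 100 from travel): travel: 450 - 100 = 350. Balances: investment=300, travel=350

Final balance of investment: 300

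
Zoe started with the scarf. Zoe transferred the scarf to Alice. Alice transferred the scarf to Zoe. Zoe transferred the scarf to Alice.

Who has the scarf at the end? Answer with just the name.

Answer: Alice

Derivation:
Tracking the scarf through each event:
Start: Zoe has the scarf.
After event 1: Alice has the scarf.
After event 2: Zoe has the scarf.
After event 3: Alice has the scarf.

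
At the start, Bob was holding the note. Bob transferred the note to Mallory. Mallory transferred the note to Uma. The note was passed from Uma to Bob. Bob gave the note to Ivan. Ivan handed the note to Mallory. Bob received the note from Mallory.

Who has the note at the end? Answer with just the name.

Tracking the note through each event:
Start: Bob has the note.
After event 1: Mallory has the note.
After event 2: Uma has the note.
After event 3: Bob has the note.
After event 4: Ivan has the note.
After event 5: Mallory has the note.
After event 6: Bob has the note.

Answer: Bob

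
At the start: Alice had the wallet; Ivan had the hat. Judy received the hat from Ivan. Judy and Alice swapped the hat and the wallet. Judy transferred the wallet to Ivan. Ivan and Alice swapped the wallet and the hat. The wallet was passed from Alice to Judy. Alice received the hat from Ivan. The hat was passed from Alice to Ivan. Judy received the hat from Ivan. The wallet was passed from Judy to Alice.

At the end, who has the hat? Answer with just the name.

Answer: Judy

Derivation:
Tracking all object holders:
Start: wallet:Alice, hat:Ivan
Event 1 (give hat: Ivan -> Judy). State: wallet:Alice, hat:Judy
Event 2 (swap hat<->wallet: now hat:Alice, wallet:Judy). State: wallet:Judy, hat:Alice
Event 3 (give wallet: Judy -> Ivan). State: wallet:Ivan, hat:Alice
Event 4 (swap wallet<->hat: now wallet:Alice, hat:Ivan). State: wallet:Alice, hat:Ivan
Event 5 (give wallet: Alice -> Judy). State: wallet:Judy, hat:Ivan
Event 6 (give hat: Ivan -> Alice). State: wallet:Judy, hat:Alice
Event 7 (give hat: Alice -> Ivan). State: wallet:Judy, hat:Ivan
Event 8 (give hat: Ivan -> Judy). State: wallet:Judy, hat:Judy
Event 9 (give wallet: Judy -> Alice). State: wallet:Alice, hat:Judy

Final state: wallet:Alice, hat:Judy
The hat is held by Judy.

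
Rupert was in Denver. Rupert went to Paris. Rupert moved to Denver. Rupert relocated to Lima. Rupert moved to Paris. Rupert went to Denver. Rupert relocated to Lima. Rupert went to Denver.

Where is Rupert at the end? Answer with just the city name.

Tracking Rupert's location:
Start: Rupert is in Denver.
After move 1: Denver -> Paris. Rupert is in Paris.
After move 2: Paris -> Denver. Rupert is in Denver.
After move 3: Denver -> Lima. Rupert is in Lima.
After move 4: Lima -> Paris. Rupert is in Paris.
After move 5: Paris -> Denver. Rupert is in Denver.
After move 6: Denver -> Lima. Rupert is in Lima.
After move 7: Lima -> Denver. Rupert is in Denver.

Answer: Denver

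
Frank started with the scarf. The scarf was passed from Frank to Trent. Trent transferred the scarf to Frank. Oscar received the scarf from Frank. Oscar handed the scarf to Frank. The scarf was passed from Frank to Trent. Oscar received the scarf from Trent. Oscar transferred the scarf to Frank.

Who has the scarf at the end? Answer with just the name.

Tracking the scarf through each event:
Start: Frank has the scarf.
After event 1: Trent has the scarf.
After event 2: Frank has the scarf.
After event 3: Oscar has the scarf.
After event 4: Frank has the scarf.
After event 5: Trent has the scarf.
After event 6: Oscar has the scarf.
After event 7: Frank has the scarf.

Answer: Frank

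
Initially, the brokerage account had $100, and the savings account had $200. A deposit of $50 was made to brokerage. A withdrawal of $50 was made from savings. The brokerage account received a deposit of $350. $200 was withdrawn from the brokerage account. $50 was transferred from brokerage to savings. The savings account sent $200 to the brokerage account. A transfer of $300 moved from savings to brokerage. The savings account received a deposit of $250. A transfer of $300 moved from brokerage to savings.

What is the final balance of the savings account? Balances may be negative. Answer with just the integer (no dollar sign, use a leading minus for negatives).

Tracking account balances step by step:
Start: brokerage=100, savings=200
Event 1 (deposit 50 to brokerage): brokerage: 100 + 50 = 150. Balances: brokerage=150, savings=200
Event 2 (withdraw 50 from savings): savings: 200 - 50 = 150. Balances: brokerage=150, savings=150
Event 3 (deposit 350 to brokerage): brokerage: 150 + 350 = 500. Balances: brokerage=500, savings=150
Event 4 (withdraw 200 from brokerage): brokerage: 500 - 200 = 300. Balances: brokerage=300, savings=150
Event 5 (transfer 50 brokerage -> savings): brokerage: 300 - 50 = 250, savings: 150 + 50 = 200. Balances: brokerage=250, savings=200
Event 6 (transfer 200 savings -> brokerage): savings: 200 - 200 = 0, brokerage: 250 + 200 = 450. Balances: brokerage=450, savings=0
Event 7 (transfer 300 savings -> brokerage): savings: 0 - 300 = -300, brokerage: 450 + 300 = 750. Balances: brokerage=750, savings=-300
Event 8 (deposit 250 to savings): savings: -300 + 250 = -50. Balances: brokerage=750, savings=-50
Event 9 (transfer 300 brokerage -> savings): brokerage: 750 - 300 = 450, savings: -50 + 300 = 250. Balances: brokerage=450, savings=250

Final balance of savings: 250

Answer: 250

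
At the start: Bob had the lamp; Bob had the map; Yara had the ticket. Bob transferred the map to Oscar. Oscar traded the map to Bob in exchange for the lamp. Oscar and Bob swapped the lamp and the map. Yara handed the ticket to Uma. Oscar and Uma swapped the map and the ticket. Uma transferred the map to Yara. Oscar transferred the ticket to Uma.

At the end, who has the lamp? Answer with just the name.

Tracking all object holders:
Start: lamp:Bob, map:Bob, ticket:Yara
Event 1 (give map: Bob -> Oscar). State: lamp:Bob, map:Oscar, ticket:Yara
Event 2 (swap map<->lamp: now map:Bob, lamp:Oscar). State: lamp:Oscar, map:Bob, ticket:Yara
Event 3 (swap lamp<->map: now lamp:Bob, map:Oscar). State: lamp:Bob, map:Oscar, ticket:Yara
Event 4 (give ticket: Yara -> Uma). State: lamp:Bob, map:Oscar, ticket:Uma
Event 5 (swap map<->ticket: now map:Uma, ticket:Oscar). State: lamp:Bob, map:Uma, ticket:Oscar
Event 6 (give map: Uma -> Yara). State: lamp:Bob, map:Yara, ticket:Oscar
Event 7 (give ticket: Oscar -> Uma). State: lamp:Bob, map:Yara, ticket:Uma

Final state: lamp:Bob, map:Yara, ticket:Uma
The lamp is held by Bob.

Answer: Bob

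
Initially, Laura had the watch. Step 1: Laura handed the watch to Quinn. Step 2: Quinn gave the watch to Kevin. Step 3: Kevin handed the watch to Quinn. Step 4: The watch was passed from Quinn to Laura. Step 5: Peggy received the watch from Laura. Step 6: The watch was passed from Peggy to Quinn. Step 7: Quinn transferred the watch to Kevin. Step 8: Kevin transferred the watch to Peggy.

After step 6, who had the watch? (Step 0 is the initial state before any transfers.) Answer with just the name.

Tracking the watch holder through step 6:
After step 0 (start): Laura
After step 1: Quinn
After step 2: Kevin
After step 3: Quinn
After step 4: Laura
After step 5: Peggy
After step 6: Quinn

At step 6, the holder is Quinn.

Answer: Quinn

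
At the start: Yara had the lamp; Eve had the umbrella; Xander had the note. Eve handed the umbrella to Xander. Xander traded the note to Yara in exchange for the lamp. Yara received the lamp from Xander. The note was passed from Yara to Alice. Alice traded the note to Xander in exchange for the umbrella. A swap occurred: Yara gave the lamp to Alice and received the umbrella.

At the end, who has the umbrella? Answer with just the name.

Tracking all object holders:
Start: lamp:Yara, umbrella:Eve, note:Xander
Event 1 (give umbrella: Eve -> Xander). State: lamp:Yara, umbrella:Xander, note:Xander
Event 2 (swap note<->lamp: now note:Yara, lamp:Xander). State: lamp:Xander, umbrella:Xander, note:Yara
Event 3 (give lamp: Xander -> Yara). State: lamp:Yara, umbrella:Xander, note:Yara
Event 4 (give note: Yara -> Alice). State: lamp:Yara, umbrella:Xander, note:Alice
Event 5 (swap note<->umbrella: now note:Xander, umbrella:Alice). State: lamp:Yara, umbrella:Alice, note:Xander
Event 6 (swap lamp<->umbrella: now lamp:Alice, umbrella:Yara). State: lamp:Alice, umbrella:Yara, note:Xander

Final state: lamp:Alice, umbrella:Yara, note:Xander
The umbrella is held by Yara.

Answer: Yara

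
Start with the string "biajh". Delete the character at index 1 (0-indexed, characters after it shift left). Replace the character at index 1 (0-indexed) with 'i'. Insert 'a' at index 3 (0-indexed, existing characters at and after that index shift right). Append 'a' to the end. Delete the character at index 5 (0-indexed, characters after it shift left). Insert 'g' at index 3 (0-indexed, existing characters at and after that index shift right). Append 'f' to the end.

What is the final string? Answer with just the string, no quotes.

Applying each edit step by step:
Start: "biajh"
Op 1 (delete idx 1 = 'i'): "biajh" -> "bajh"
Op 2 (replace idx 1: 'a' -> 'i'): "bajh" -> "bijh"
Op 3 (insert 'a' at idx 3): "bijh" -> "bijah"
Op 4 (append 'a'): "bijah" -> "bijaha"
Op 5 (delete idx 5 = 'a'): "bijaha" -> "bijah"
Op 6 (insert 'g' at idx 3): "bijah" -> "bijgah"
Op 7 (append 'f'): "bijgah" -> "bijgahf"

Answer: bijgahf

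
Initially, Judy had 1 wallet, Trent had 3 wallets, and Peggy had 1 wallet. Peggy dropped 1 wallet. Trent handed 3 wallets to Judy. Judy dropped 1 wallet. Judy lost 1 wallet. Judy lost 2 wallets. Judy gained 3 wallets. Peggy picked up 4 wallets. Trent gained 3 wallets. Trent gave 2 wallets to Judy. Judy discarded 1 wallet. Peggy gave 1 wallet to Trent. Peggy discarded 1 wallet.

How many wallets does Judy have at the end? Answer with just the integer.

Tracking counts step by step:
Start: Judy=1, Trent=3, Peggy=1
Event 1 (Peggy -1): Peggy: 1 -> 0. State: Judy=1, Trent=3, Peggy=0
Event 2 (Trent -> Judy, 3): Trent: 3 -> 0, Judy: 1 -> 4. State: Judy=4, Trent=0, Peggy=0
Event 3 (Judy -1): Judy: 4 -> 3. State: Judy=3, Trent=0, Peggy=0
Event 4 (Judy -1): Judy: 3 -> 2. State: Judy=2, Trent=0, Peggy=0
Event 5 (Judy -2): Judy: 2 -> 0. State: Judy=0, Trent=0, Peggy=0
Event 6 (Judy +3): Judy: 0 -> 3. State: Judy=3, Trent=0, Peggy=0
Event 7 (Peggy +4): Peggy: 0 -> 4. State: Judy=3, Trent=0, Peggy=4
Event 8 (Trent +3): Trent: 0 -> 3. State: Judy=3, Trent=3, Peggy=4
Event 9 (Trent -> Judy, 2): Trent: 3 -> 1, Judy: 3 -> 5. State: Judy=5, Trent=1, Peggy=4
Event 10 (Judy -1): Judy: 5 -> 4. State: Judy=4, Trent=1, Peggy=4
Event 11 (Peggy -> Trent, 1): Peggy: 4 -> 3, Trent: 1 -> 2. State: Judy=4, Trent=2, Peggy=3
Event 12 (Peggy -1): Peggy: 3 -> 2. State: Judy=4, Trent=2, Peggy=2

Judy's final count: 4

Answer: 4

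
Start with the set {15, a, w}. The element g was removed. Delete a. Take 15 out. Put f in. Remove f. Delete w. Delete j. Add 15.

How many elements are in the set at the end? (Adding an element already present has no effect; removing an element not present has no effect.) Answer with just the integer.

Tracking the set through each operation:
Start: {15, a, w}
Event 1 (remove g): not present, no change. Set: {15, a, w}
Event 2 (remove a): removed. Set: {15, w}
Event 3 (remove 15): removed. Set: {w}
Event 4 (add f): added. Set: {f, w}
Event 5 (remove f): removed. Set: {w}
Event 6 (remove w): removed. Set: {}
Event 7 (remove j): not present, no change. Set: {}
Event 8 (add 15): added. Set: {15}

Final set: {15} (size 1)

Answer: 1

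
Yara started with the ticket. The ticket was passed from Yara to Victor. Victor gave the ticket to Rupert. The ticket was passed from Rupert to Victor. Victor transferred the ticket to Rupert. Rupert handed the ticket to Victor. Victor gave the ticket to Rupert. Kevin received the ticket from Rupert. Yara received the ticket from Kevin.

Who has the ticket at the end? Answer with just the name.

Tracking the ticket through each event:
Start: Yara has the ticket.
After event 1: Victor has the ticket.
After event 2: Rupert has the ticket.
After event 3: Victor has the ticket.
After event 4: Rupert has the ticket.
After event 5: Victor has the ticket.
After event 6: Rupert has the ticket.
After event 7: Kevin has the ticket.
After event 8: Yara has the ticket.

Answer: Yara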